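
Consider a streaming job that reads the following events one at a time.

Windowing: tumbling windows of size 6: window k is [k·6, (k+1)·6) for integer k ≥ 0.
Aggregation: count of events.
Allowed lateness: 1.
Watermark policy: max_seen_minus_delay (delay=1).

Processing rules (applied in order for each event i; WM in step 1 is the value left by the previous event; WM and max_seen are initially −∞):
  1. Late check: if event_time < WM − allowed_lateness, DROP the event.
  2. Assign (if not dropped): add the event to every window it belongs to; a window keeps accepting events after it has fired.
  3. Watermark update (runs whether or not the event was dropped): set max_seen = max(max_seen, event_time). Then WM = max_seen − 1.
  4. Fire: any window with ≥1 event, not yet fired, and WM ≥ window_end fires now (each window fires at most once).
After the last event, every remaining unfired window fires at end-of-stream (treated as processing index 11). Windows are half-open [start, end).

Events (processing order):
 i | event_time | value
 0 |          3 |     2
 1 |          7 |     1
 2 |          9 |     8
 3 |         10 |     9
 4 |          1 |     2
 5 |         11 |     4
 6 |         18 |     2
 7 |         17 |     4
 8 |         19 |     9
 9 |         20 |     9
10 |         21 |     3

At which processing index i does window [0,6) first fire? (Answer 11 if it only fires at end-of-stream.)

1

i=0 t=3 v=2: → [0,6); WM=2
i=1 t=7 v=1: → [6,12); WM=6; [0,6) fires=1
i=2 t=9 v=8: → [6,12); WM=8
i=3 t=10 v=9: → [6,12); WM=9
i=4 t=1 v=2: DROP (t<9-1); WM=9
i=5 t=11 v=4: → [6,12); WM=10
i=6 t=18 v=2: → [18,24); WM=17; [6,12) fires=4
i=7 t=17 v=4: → [12,18); WM=17
i=8 t=19 v=9: → [18,24); WM=18; [12,18) fires=1
i=9 t=20 v=9: → [18,24); WM=19
i=10 t=21 v=3: → [18,24); WM=20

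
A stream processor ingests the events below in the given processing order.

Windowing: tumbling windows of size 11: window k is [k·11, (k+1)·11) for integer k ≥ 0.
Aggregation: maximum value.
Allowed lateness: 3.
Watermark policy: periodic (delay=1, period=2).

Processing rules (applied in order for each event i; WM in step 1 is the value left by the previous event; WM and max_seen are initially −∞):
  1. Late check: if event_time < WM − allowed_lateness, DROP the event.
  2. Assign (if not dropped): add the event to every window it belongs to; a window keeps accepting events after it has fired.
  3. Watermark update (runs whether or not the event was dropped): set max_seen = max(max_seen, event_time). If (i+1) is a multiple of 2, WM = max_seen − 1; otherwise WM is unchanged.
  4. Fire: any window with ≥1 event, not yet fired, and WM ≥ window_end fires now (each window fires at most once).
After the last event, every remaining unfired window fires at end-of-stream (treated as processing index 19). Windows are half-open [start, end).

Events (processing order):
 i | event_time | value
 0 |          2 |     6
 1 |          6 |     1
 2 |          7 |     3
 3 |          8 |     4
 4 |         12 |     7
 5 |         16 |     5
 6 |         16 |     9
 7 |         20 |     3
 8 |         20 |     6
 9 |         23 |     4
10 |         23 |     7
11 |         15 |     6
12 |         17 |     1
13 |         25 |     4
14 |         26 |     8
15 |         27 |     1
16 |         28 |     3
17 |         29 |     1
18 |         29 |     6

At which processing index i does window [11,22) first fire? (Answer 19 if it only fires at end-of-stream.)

i=0 t=2 v=6: → [0,11); WM=−∞
i=1 t=6 v=1: → [0,11); WM=5
i=2 t=7 v=3: → [0,11); WM=5
i=3 t=8 v=4: → [0,11); WM=7
i=4 t=12 v=7: → [11,22); WM=7
i=5 t=16 v=5: → [11,22); WM=15; [0,11) fires=6
i=6 t=16 v=9: → [11,22); WM=15
i=7 t=20 v=3: → [11,22); WM=19
i=8 t=20 v=6: → [11,22); WM=19
i=9 t=23 v=4: → [22,33); WM=22; [11,22) fires=9
i=10 t=23 v=7: → [22,33); WM=22
i=11 t=15 v=6: DROP (t<22-3); WM=22
i=12 t=17 v=1: DROP (t<22-3); WM=22
i=13 t=25 v=4: → [22,33); WM=24
i=14 t=26 v=8: → [22,33); WM=24
i=15 t=27 v=1: → [22,33); WM=26
i=16 t=28 v=3: → [22,33); WM=26
i=17 t=29 v=1: → [22,33); WM=28
i=18 t=29 v=6: → [22,33); WM=28

9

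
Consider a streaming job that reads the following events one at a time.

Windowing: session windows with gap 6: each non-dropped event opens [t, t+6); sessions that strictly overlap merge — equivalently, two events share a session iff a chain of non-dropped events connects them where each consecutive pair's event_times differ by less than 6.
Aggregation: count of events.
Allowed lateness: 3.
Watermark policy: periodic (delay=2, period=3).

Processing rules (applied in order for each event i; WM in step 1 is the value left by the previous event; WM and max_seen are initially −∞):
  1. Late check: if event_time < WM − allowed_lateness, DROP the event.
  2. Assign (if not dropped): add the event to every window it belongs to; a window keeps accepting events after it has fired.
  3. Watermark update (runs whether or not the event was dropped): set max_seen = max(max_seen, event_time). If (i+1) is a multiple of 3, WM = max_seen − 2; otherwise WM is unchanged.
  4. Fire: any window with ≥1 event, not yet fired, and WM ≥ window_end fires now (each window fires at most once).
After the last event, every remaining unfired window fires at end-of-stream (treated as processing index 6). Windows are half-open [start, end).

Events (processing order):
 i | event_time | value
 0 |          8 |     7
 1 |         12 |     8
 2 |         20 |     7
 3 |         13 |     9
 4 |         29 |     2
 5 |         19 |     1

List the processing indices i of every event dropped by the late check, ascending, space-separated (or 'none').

i=0 t=8 v=7: → [8,14); WM=−∞
i=1 t=12 v=8: → [8,18); WM=−∞
i=2 t=20 v=7: → [20,26); WM=18
i=3 t=13 v=9: DROP (t<18-3); WM=18
i=4 t=29 v=2: → [29,35); WM=18
i=5 t=19 v=1: → [19,26); WM=27

3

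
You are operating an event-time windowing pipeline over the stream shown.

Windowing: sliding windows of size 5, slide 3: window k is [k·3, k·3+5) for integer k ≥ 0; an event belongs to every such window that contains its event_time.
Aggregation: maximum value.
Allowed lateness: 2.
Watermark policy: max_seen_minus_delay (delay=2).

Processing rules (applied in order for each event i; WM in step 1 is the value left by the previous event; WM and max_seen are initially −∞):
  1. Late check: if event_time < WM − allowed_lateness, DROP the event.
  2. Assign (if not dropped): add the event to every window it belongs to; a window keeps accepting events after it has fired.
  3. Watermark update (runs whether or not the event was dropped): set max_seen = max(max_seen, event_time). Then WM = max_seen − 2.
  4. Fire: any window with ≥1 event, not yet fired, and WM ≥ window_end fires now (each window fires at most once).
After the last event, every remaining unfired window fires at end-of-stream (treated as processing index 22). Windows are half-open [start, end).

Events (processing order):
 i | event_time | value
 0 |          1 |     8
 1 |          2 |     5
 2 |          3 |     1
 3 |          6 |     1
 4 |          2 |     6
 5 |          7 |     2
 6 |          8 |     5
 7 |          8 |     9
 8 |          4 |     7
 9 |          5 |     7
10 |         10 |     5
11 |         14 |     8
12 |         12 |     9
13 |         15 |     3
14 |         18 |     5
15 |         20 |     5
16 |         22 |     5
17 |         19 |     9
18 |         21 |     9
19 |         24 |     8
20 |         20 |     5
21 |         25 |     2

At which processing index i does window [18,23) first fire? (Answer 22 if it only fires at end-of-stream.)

i=0 t=1 v=8: → [0,5); WM=-1
i=1 t=2 v=5: → [0,5); WM=0
i=2 t=3 v=1: → [3,8),[0,5); WM=1
i=3 t=6 v=1: → [6,11),[3,8); WM=4
i=4 t=2 v=6: → [0,5); WM=4
i=5 t=7 v=2: → [6,11),[3,8); WM=5; [0,5) fires=8
i=6 t=8 v=5: → [6,11); WM=6
i=7 t=8 v=9: → [6,11); WM=6
i=8 t=4 v=7: → [3,8),[0,5); WM=6
i=9 t=5 v=7: → [3,8); WM=6
i=10 t=10 v=5: → [9,14),[6,11); WM=8; [3,8) fires=7
i=11 t=14 v=8: → [12,17); WM=12; [6,11) fires=9
i=12 t=12 v=9: → [12,17),[9,14); WM=12
i=13 t=15 v=3: → [15,20),[12,17); WM=13
i=14 t=18 v=5: → [18,23),[15,20); WM=16; [9,14) fires=9
i=15 t=20 v=5: → [18,23); WM=18; [12,17) fires=9
i=16 t=22 v=5: → [21,26),[18,23); WM=20; [15,20) fires=5
i=17 t=19 v=9: → [18,23),[15,20); WM=20
i=18 t=21 v=9: → [21,26),[18,23); WM=20
i=19 t=24 v=8: → [24,29),[21,26); WM=22
i=20 t=20 v=5: → [18,23); WM=22
i=21 t=25 v=2: → [24,29),[21,26); WM=23; [18,23) fires=9

21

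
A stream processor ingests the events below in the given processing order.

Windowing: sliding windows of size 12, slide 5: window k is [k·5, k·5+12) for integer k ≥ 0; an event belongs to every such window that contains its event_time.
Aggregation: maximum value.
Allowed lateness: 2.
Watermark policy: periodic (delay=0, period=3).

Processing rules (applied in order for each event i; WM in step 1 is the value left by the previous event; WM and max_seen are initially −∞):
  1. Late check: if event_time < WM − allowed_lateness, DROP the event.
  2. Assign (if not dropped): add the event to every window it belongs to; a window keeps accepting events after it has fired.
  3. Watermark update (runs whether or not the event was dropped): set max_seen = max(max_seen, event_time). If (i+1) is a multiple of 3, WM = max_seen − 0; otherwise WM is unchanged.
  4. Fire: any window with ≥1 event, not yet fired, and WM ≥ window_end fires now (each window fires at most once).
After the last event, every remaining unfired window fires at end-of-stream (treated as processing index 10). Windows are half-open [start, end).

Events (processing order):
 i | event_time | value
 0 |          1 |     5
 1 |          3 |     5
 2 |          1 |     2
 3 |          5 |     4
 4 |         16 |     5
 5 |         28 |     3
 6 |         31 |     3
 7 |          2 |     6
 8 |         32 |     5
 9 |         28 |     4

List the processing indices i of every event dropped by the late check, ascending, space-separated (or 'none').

7 9

i=0 t=1 v=5: → [0,12); WM=−∞
i=1 t=3 v=5: → [0,12); WM=−∞
i=2 t=1 v=2: → [0,12); WM=3
i=3 t=5 v=4: → [5,17),[0,12); WM=3
i=4 t=16 v=5: → [15,27),[10,22),[5,17); WM=3
i=5 t=28 v=3: → [25,37),[20,32); WM=28; [0,12) fires=5 [5,17) fires=5 [10,22) fires=5 [15,27) fires=5
i=6 t=31 v=3: → [30,42),[25,37),[20,32); WM=28
i=7 t=2 v=6: DROP (t<28-2); WM=28
i=8 t=32 v=5: → [30,42),[25,37); WM=32; [20,32) fires=3
i=9 t=28 v=4: DROP (t<32-2); WM=32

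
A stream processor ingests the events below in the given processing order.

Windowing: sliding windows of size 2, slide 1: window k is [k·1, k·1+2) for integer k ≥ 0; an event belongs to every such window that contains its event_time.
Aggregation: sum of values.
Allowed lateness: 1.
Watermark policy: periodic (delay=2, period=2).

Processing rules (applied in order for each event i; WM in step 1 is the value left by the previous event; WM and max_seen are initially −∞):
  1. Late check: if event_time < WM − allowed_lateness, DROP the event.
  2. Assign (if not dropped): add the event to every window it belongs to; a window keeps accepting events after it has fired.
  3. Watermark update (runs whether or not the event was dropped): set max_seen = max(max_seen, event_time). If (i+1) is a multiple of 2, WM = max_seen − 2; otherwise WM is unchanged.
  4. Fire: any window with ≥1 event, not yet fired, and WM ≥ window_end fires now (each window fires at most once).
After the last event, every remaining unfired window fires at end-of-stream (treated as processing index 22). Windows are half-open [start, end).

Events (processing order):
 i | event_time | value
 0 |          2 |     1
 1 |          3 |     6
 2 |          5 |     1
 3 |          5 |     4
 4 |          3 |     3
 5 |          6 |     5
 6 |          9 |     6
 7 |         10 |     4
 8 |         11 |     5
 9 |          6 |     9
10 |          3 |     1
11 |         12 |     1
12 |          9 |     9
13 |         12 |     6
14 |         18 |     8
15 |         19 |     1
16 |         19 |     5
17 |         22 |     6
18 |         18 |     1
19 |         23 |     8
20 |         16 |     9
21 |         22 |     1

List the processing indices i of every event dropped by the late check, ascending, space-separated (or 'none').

9 10 18 20

i=0 t=2 v=1: → [2,4),[1,3); WM=−∞
i=1 t=3 v=6: → [3,5),[2,4); WM=1
i=2 t=5 v=1: → [5,7),[4,6); WM=1
i=3 t=5 v=4: → [5,7),[4,6); WM=3; [1,3) fires=1
i=4 t=3 v=3: → [3,5),[2,4); WM=3
i=5 t=6 v=5: → [6,8),[5,7); WM=4; [2,4) fires=10
i=6 t=9 v=6: → [9,11),[8,10); WM=4
i=7 t=10 v=4: → [10,12),[9,11); WM=8; [3,5) fires=9 [4,6) fires=5 [5,7) fires=10 [6,8) fires=5
i=8 t=11 v=5: → [11,13),[10,12); WM=8
i=9 t=6 v=9: DROP (t<8-1); WM=9
i=10 t=3 v=1: DROP (t<9-1); WM=9
i=11 t=12 v=1: → [12,14),[11,13); WM=10; [8,10) fires=6
i=12 t=9 v=9: → [9,11),[8,10); WM=10
i=13 t=12 v=6: → [12,14),[11,13); WM=10
i=14 t=18 v=8: → [18,20),[17,19); WM=10
i=15 t=19 v=1: → [19,21),[18,20); WM=17; [9,11) fires=19 [10,12) fires=9 [11,13) fires=12 [12,14) fires=7
i=16 t=19 v=5: → [19,21),[18,20); WM=17
i=17 t=22 v=6: → [22,24),[21,23); WM=20; [17,19) fires=8 [18,20) fires=14
i=18 t=18 v=1: DROP (t<20-1); WM=20
i=19 t=23 v=8: → [23,25),[22,24); WM=21; [19,21) fires=6
i=20 t=16 v=9: DROP (t<21-1); WM=21
i=21 t=22 v=1: → [22,24),[21,23); WM=21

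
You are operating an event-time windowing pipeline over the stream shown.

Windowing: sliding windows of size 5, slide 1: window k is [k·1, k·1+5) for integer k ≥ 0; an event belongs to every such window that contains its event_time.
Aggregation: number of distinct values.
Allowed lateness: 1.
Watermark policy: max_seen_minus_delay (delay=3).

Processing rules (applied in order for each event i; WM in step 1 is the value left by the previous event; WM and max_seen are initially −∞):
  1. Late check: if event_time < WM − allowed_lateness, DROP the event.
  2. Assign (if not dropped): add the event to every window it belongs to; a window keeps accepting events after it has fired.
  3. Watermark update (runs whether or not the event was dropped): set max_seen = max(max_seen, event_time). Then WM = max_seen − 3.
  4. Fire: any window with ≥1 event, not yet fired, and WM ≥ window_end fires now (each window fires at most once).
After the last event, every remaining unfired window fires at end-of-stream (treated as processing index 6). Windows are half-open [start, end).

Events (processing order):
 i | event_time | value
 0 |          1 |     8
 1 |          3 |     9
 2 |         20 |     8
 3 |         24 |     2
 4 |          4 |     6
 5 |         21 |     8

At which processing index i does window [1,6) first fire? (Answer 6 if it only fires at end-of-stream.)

i=0 t=1 v=8: → [1,6),[0,5); WM=-2
i=1 t=3 v=9: → [3,8),[2,7),[1,6),[0,5); WM=0
i=2 t=20 v=8: → [20,25),[19,24),[18,23),[17,22),[16,21); WM=17; [0,5) fires=2 [1,6) fires=2 [2,7) fires=1 [3,8) fires=1
i=3 t=24 v=2: → [24,29),[23,28),[22,27),[21,26),[20,25); WM=21; [16,21) fires=1
i=4 t=4 v=6: DROP (t<21-1); WM=21
i=5 t=21 v=8: → [21,26),[20,25),[19,24),[18,23),[17,22); WM=21

2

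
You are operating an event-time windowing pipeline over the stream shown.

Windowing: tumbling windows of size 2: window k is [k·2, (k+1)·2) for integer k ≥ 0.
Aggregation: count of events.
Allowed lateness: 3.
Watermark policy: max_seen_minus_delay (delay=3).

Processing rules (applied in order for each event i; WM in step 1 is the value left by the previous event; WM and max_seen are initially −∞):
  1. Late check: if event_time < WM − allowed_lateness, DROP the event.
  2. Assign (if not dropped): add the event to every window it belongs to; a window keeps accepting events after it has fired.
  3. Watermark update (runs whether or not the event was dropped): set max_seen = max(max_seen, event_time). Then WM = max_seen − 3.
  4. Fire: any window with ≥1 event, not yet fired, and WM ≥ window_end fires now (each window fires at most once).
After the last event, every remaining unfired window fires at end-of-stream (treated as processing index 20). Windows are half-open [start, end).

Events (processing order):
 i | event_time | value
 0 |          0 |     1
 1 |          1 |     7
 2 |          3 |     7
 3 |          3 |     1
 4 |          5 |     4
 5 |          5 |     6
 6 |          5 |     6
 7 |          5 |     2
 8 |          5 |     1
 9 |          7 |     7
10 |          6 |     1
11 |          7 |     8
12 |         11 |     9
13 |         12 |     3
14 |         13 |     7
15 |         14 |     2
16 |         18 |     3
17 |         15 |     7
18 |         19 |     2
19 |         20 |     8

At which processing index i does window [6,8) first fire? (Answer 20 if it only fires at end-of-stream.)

12

i=0 t=0 v=1: → [0,2); WM=-3
i=1 t=1 v=7: → [0,2); WM=-2
i=2 t=3 v=7: → [2,4); WM=0
i=3 t=3 v=1: → [2,4); WM=0
i=4 t=5 v=4: → [4,6); WM=2; [0,2) fires=2
i=5 t=5 v=6: → [4,6); WM=2
i=6 t=5 v=6: → [4,6); WM=2
i=7 t=5 v=2: → [4,6); WM=2
i=8 t=5 v=1: → [4,6); WM=2
i=9 t=7 v=7: → [6,8); WM=4; [2,4) fires=2
i=10 t=6 v=1: → [6,8); WM=4
i=11 t=7 v=8: → [6,8); WM=4
i=12 t=11 v=9: → [10,12); WM=8; [4,6) fires=5 [6,8) fires=3
i=13 t=12 v=3: → [12,14); WM=9
i=14 t=13 v=7: → [12,14); WM=10
i=15 t=14 v=2: → [14,16); WM=11
i=16 t=18 v=3: → [18,20); WM=15; [10,12) fires=1 [12,14) fires=2
i=17 t=15 v=7: → [14,16); WM=15
i=18 t=19 v=2: → [18,20); WM=16; [14,16) fires=2
i=19 t=20 v=8: → [20,22); WM=17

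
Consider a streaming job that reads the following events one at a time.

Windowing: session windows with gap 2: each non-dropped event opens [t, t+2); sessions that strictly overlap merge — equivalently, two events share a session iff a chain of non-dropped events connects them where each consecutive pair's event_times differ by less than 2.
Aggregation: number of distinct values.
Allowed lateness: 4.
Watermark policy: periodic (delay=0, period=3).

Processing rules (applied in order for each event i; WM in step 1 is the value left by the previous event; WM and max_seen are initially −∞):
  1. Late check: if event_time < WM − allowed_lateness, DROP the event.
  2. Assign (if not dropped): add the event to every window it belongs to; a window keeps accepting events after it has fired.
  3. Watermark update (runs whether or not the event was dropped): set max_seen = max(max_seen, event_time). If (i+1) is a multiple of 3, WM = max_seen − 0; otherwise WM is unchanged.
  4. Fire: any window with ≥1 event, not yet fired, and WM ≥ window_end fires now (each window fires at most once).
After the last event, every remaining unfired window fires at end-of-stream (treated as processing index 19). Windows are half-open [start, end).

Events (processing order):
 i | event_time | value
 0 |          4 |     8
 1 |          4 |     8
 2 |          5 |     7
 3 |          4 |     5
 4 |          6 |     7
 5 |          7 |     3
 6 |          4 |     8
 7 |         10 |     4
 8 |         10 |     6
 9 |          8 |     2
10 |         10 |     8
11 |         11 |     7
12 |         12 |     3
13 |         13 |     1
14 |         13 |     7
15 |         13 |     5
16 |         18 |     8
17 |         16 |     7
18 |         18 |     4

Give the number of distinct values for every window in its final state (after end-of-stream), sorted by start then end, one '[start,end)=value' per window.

i=0 t=4 v=8: → [4,6); WM=−∞
i=1 t=4 v=8: → [4,6); WM=−∞
i=2 t=5 v=7: → [4,7); WM=5
i=3 t=4 v=5: → [4,7); WM=5
i=4 t=6 v=7: → [4,8); WM=5
i=5 t=7 v=3: → [4,9); WM=7
i=6 t=4 v=8: → [4,9); WM=7
i=7 t=10 v=4: → [10,12); WM=7
i=8 t=10 v=6: → [10,12); WM=10
i=9 t=8 v=2: → [4,10); WM=10
i=10 t=10 v=8: → [10,12); WM=10
i=11 t=11 v=7: → [10,13); WM=11
i=12 t=12 v=3: → [10,14); WM=11
i=13 t=13 v=1: → [10,15); WM=11
i=14 t=13 v=7: → [10,15); WM=13
i=15 t=13 v=5: → [10,15); WM=13
i=16 t=18 v=8: → [18,20); WM=13
i=17 t=16 v=7: → [16,18); WM=18
i=18 t=18 v=4: → [18,20); WM=18

[4,10)=5 [10,15)=7 [16,18)=1 [18,20)=2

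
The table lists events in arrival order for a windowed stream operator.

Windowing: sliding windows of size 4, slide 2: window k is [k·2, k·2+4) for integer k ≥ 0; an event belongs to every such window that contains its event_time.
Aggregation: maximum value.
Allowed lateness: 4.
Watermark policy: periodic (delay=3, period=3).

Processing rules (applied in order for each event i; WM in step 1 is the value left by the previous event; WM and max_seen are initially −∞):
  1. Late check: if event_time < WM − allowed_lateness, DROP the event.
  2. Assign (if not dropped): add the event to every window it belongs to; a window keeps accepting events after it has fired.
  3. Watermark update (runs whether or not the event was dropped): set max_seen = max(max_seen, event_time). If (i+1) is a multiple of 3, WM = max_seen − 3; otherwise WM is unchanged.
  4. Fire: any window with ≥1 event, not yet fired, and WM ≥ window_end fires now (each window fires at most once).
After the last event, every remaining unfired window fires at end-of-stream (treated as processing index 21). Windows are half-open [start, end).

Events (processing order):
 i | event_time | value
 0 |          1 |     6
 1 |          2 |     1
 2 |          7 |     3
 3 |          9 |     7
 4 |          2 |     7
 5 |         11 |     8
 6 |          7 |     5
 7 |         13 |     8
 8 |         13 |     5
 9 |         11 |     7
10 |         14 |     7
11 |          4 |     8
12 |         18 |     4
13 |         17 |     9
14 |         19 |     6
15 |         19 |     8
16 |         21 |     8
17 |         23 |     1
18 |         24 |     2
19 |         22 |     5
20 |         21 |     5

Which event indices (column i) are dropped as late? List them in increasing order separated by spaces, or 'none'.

i=0 t=1 v=6: → [0,4); WM=−∞
i=1 t=2 v=1: → [2,6),[0,4); WM=−∞
i=2 t=7 v=3: → [6,10),[4,8); WM=4; [0,4) fires=6
i=3 t=9 v=7: → [8,12),[6,10); WM=4
i=4 t=2 v=7: → [2,6),[0,4); WM=4
i=5 t=11 v=8: → [10,14),[8,12); WM=8; [2,6) fires=7 [4,8) fires=3
i=6 t=7 v=5: → [6,10),[4,8); WM=8
i=7 t=13 v=8: → [12,16),[10,14); WM=8
i=8 t=13 v=5: → [12,16),[10,14); WM=10; [6,10) fires=7
i=9 t=11 v=7: → [10,14),[8,12); WM=10
i=10 t=14 v=7: → [14,18),[12,16); WM=10
i=11 t=4 v=8: DROP (t<10-4); WM=11
i=12 t=18 v=4: → [18,22),[16,20); WM=11
i=13 t=17 v=9: → [16,20),[14,18); WM=11
i=14 t=19 v=6: → [18,22),[16,20); WM=16; [8,12) fires=8 [10,14) fires=8 [12,16) fires=8
i=15 t=19 v=8: → [18,22),[16,20); WM=16
i=16 t=21 v=8: → [20,24),[18,22); WM=16
i=17 t=23 v=1: → [22,26),[20,24); WM=20; [14,18) fires=9 [16,20) fires=9
i=18 t=24 v=2: → [24,28),[22,26); WM=20
i=19 t=22 v=5: → [22,26),[20,24); WM=20
i=20 t=21 v=5: → [20,24),[18,22); WM=21

11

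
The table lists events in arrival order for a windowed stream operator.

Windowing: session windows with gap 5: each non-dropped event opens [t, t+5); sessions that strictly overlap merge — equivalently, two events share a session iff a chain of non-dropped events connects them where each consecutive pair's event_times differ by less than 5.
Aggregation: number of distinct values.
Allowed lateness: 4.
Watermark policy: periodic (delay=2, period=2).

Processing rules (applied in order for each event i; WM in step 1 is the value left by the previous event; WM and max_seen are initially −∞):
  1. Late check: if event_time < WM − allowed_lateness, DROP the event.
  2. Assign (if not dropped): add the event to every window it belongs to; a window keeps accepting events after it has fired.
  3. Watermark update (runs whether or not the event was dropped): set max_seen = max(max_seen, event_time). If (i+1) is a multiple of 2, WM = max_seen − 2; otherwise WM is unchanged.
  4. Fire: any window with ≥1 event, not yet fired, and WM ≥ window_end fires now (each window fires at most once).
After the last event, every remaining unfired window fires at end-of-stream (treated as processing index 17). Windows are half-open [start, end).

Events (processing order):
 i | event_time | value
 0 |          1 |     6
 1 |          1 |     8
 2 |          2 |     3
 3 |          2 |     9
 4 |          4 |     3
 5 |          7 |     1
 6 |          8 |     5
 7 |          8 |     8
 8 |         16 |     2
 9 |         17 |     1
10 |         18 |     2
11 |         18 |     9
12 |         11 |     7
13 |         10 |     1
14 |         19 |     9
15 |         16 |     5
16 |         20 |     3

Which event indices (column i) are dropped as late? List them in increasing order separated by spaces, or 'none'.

i=0 t=1 v=6: → [1,6); WM=−∞
i=1 t=1 v=8: → [1,6); WM=-1
i=2 t=2 v=3: → [1,7); WM=-1
i=3 t=2 v=9: → [1,7); WM=0
i=4 t=4 v=3: → [1,9); WM=0
i=5 t=7 v=1: → [1,12); WM=5
i=6 t=8 v=5: → [1,13); WM=5
i=7 t=8 v=8: → [1,13); WM=6
i=8 t=16 v=2: → [16,21); WM=6
i=9 t=17 v=1: → [16,22); WM=15
i=10 t=18 v=2: → [16,23); WM=15
i=11 t=18 v=9: → [16,23); WM=16
i=12 t=11 v=7: DROP (t<16-4); WM=16
i=13 t=10 v=1: DROP (t<16-4); WM=16
i=14 t=19 v=9: → [16,24); WM=16
i=15 t=16 v=5: → [16,24); WM=17
i=16 t=20 v=3: → [16,25); WM=17

12 13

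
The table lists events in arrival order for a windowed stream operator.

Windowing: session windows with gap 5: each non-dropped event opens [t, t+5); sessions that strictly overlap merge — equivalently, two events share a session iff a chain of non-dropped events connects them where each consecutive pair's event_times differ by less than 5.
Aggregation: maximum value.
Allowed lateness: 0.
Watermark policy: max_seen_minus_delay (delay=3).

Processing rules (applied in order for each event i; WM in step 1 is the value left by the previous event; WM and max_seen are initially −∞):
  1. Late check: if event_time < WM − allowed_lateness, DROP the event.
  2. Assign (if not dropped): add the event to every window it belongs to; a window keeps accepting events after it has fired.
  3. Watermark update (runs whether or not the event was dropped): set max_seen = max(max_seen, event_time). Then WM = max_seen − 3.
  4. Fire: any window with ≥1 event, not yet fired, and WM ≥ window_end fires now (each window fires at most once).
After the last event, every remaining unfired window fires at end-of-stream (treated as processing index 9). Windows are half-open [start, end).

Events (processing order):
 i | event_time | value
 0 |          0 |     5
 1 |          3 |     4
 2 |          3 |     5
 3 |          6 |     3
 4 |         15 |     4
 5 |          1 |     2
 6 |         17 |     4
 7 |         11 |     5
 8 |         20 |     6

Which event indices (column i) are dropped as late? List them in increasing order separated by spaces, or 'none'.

i=0 t=0 v=5: → [0,5); WM=-3
i=1 t=3 v=4: → [0,8); WM=0
i=2 t=3 v=5: → [0,8); WM=0
i=3 t=6 v=3: → [0,11); WM=3
i=4 t=15 v=4: → [15,20); WM=12
i=5 t=1 v=2: DROP (t<12-0); WM=12
i=6 t=17 v=4: → [15,22); WM=14
i=7 t=11 v=5: DROP (t<14-0); WM=14
i=8 t=20 v=6: → [15,25); WM=17

5 7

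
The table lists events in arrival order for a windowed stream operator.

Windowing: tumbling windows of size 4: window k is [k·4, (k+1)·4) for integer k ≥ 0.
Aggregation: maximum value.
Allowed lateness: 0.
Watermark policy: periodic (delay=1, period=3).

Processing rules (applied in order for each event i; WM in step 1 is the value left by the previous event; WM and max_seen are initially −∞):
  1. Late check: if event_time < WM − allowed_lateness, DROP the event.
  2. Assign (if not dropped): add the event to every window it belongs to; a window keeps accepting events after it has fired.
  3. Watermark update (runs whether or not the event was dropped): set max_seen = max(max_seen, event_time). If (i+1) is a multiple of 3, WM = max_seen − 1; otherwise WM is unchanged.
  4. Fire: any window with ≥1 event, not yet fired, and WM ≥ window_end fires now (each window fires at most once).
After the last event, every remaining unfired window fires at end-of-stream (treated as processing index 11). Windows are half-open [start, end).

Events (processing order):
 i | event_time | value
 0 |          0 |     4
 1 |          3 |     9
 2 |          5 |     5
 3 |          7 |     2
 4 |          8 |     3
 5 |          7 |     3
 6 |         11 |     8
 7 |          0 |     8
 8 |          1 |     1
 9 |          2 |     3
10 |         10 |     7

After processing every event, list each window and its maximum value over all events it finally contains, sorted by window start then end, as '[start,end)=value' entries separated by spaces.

i=0 t=0 v=4: → [0,4); WM=−∞
i=1 t=3 v=9: → [0,4); WM=−∞
i=2 t=5 v=5: → [4,8); WM=4; [0,4) fires=9
i=3 t=7 v=2: → [4,8); WM=4
i=4 t=8 v=3: → [8,12); WM=4
i=5 t=7 v=3: → [4,8); WM=7
i=6 t=11 v=8: → [8,12); WM=7
i=7 t=0 v=8: DROP (t<7-0); WM=7
i=8 t=1 v=1: DROP (t<7-0); WM=10; [4,8) fires=5
i=9 t=2 v=3: DROP (t<10-0); WM=10
i=10 t=10 v=7: → [8,12); WM=10

[0,4)=9 [4,8)=5 [8,12)=8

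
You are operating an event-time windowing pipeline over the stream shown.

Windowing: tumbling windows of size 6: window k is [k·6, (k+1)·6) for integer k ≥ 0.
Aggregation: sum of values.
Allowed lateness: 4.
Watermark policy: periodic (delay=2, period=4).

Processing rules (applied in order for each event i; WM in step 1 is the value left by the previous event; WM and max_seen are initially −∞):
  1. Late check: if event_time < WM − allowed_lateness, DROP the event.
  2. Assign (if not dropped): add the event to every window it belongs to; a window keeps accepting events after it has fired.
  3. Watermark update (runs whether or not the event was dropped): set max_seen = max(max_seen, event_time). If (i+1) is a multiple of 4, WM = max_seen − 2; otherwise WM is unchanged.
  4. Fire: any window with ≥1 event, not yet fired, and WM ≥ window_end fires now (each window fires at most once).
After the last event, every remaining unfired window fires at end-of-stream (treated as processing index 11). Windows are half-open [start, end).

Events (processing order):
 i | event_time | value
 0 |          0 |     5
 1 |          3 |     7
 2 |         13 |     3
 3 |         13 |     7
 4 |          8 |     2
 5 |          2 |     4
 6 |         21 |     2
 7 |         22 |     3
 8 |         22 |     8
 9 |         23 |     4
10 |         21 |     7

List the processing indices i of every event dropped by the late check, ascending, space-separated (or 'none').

5

i=0 t=0 v=5: → [0,6); WM=−∞
i=1 t=3 v=7: → [0,6); WM=−∞
i=2 t=13 v=3: → [12,18); WM=−∞
i=3 t=13 v=7: → [12,18); WM=11; [0,6) fires=12
i=4 t=8 v=2: → [6,12); WM=11
i=5 t=2 v=4: DROP (t<11-4); WM=11
i=6 t=21 v=2: → [18,24); WM=11
i=7 t=22 v=3: → [18,24); WM=20; [6,12) fires=2 [12,18) fires=10
i=8 t=22 v=8: → [18,24); WM=20
i=9 t=23 v=4: → [18,24); WM=20
i=10 t=21 v=7: → [18,24); WM=20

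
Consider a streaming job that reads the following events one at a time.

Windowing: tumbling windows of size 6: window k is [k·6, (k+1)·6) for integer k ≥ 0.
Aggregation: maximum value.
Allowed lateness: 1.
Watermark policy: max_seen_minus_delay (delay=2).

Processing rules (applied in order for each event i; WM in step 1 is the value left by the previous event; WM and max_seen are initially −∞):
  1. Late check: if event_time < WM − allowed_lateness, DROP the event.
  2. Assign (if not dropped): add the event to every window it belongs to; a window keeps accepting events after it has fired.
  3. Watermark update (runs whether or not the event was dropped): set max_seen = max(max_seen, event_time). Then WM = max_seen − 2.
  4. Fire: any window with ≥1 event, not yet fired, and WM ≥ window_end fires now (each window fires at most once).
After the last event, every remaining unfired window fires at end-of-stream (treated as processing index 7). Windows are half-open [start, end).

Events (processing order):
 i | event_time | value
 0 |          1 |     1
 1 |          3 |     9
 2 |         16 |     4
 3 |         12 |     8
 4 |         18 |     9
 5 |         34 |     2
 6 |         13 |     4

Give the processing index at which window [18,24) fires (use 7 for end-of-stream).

5

i=0 t=1 v=1: → [0,6); WM=-1
i=1 t=3 v=9: → [0,6); WM=1
i=2 t=16 v=4: → [12,18); WM=14; [0,6) fires=9
i=3 t=12 v=8: DROP (t<14-1); WM=14
i=4 t=18 v=9: → [18,24); WM=16
i=5 t=34 v=2: → [30,36); WM=32; [12,18) fires=4 [18,24) fires=9
i=6 t=13 v=4: DROP (t<32-1); WM=32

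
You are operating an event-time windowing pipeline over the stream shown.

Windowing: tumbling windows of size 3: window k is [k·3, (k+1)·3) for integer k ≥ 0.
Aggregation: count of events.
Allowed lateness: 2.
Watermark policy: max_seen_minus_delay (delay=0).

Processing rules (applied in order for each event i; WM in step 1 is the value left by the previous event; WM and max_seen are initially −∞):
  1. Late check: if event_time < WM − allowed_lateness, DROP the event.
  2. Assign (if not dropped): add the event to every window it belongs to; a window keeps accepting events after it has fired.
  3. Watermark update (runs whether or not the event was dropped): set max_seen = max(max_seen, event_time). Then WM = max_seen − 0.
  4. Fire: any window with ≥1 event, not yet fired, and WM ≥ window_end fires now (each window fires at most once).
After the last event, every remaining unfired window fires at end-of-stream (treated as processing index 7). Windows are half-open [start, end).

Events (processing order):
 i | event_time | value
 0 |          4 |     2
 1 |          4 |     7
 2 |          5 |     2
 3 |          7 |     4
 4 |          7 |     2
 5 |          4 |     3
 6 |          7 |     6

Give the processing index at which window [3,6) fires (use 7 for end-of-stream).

3

i=0 t=4 v=2: → [3,6); WM=4
i=1 t=4 v=7: → [3,6); WM=4
i=2 t=5 v=2: → [3,6); WM=5
i=3 t=7 v=4: → [6,9); WM=7; [3,6) fires=3
i=4 t=7 v=2: → [6,9); WM=7
i=5 t=4 v=3: DROP (t<7-2); WM=7
i=6 t=7 v=6: → [6,9); WM=7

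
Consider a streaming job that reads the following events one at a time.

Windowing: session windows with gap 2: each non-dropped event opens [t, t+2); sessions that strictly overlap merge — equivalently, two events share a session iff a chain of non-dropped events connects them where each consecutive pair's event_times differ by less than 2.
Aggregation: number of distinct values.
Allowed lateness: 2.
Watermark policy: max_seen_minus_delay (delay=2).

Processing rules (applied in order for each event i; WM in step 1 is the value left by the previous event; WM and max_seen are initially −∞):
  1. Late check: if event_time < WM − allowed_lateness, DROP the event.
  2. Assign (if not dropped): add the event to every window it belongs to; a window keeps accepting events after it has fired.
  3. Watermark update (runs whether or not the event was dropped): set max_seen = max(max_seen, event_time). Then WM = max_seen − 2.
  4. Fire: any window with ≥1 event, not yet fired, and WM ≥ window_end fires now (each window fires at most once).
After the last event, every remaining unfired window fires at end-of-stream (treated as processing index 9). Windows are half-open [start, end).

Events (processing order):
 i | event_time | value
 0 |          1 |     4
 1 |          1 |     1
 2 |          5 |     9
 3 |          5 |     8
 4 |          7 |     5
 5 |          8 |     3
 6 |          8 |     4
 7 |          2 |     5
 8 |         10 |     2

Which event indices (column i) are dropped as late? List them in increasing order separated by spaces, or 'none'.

7

i=0 t=1 v=4: → [1,3); WM=-1
i=1 t=1 v=1: → [1,3); WM=-1
i=2 t=5 v=9: → [5,7); WM=3
i=3 t=5 v=8: → [5,7); WM=3
i=4 t=7 v=5: → [7,9); WM=5
i=5 t=8 v=3: → [7,10); WM=6
i=6 t=8 v=4: → [7,10); WM=6
i=7 t=2 v=5: DROP (t<6-2); WM=6
i=8 t=10 v=2: → [10,12); WM=8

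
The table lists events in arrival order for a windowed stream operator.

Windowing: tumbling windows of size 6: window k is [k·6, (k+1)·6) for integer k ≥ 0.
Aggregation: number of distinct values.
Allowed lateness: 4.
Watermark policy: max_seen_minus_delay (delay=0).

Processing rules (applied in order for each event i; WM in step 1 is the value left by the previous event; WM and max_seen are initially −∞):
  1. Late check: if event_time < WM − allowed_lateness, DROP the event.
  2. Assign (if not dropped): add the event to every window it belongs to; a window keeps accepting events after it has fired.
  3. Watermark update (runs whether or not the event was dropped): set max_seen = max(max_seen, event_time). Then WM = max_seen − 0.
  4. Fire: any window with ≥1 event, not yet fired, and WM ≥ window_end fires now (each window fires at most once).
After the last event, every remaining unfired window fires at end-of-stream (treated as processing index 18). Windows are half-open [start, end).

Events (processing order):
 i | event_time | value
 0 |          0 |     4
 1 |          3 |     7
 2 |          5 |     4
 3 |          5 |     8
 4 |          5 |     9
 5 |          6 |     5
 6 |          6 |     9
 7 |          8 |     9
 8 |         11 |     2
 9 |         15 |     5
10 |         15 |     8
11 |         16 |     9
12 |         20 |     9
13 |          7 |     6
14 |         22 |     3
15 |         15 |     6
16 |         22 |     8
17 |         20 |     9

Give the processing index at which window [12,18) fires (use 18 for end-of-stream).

i=0 t=0 v=4: → [0,6); WM=0
i=1 t=3 v=7: → [0,6); WM=3
i=2 t=5 v=4: → [0,6); WM=5
i=3 t=5 v=8: → [0,6); WM=5
i=4 t=5 v=9: → [0,6); WM=5
i=5 t=6 v=5: → [6,12); WM=6; [0,6) fires=4
i=6 t=6 v=9: → [6,12); WM=6
i=7 t=8 v=9: → [6,12); WM=8
i=8 t=11 v=2: → [6,12); WM=11
i=9 t=15 v=5: → [12,18); WM=15; [6,12) fires=3
i=10 t=15 v=8: → [12,18); WM=15
i=11 t=16 v=9: → [12,18); WM=16
i=12 t=20 v=9: → [18,24); WM=20; [12,18) fires=3
i=13 t=7 v=6: DROP (t<20-4); WM=20
i=14 t=22 v=3: → [18,24); WM=22
i=15 t=15 v=6: DROP (t<22-4); WM=22
i=16 t=22 v=8: → [18,24); WM=22
i=17 t=20 v=9: → [18,24); WM=22

12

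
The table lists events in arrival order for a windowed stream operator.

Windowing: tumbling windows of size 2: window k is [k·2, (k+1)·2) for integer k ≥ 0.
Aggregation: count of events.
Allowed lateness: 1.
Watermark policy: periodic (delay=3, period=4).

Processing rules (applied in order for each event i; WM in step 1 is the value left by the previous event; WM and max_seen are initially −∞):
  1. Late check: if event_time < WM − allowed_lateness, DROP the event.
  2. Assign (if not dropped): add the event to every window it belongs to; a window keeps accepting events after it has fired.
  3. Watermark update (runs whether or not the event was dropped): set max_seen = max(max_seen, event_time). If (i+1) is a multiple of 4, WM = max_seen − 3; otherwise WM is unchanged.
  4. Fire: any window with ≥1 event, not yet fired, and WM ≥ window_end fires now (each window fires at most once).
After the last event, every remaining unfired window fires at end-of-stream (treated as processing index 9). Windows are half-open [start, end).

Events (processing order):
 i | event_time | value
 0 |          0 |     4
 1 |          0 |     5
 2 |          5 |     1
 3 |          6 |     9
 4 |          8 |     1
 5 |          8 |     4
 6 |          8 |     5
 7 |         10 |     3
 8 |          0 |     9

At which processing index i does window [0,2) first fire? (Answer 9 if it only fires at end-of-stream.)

3

i=0 t=0 v=4: → [0,2); WM=−∞
i=1 t=0 v=5: → [0,2); WM=−∞
i=2 t=5 v=1: → [4,6); WM=−∞
i=3 t=6 v=9: → [6,8); WM=3; [0,2) fires=2
i=4 t=8 v=1: → [8,10); WM=3
i=5 t=8 v=4: → [8,10); WM=3
i=6 t=8 v=5: → [8,10); WM=3
i=7 t=10 v=3: → [10,12); WM=7; [4,6) fires=1
i=8 t=0 v=9: DROP (t<7-1); WM=7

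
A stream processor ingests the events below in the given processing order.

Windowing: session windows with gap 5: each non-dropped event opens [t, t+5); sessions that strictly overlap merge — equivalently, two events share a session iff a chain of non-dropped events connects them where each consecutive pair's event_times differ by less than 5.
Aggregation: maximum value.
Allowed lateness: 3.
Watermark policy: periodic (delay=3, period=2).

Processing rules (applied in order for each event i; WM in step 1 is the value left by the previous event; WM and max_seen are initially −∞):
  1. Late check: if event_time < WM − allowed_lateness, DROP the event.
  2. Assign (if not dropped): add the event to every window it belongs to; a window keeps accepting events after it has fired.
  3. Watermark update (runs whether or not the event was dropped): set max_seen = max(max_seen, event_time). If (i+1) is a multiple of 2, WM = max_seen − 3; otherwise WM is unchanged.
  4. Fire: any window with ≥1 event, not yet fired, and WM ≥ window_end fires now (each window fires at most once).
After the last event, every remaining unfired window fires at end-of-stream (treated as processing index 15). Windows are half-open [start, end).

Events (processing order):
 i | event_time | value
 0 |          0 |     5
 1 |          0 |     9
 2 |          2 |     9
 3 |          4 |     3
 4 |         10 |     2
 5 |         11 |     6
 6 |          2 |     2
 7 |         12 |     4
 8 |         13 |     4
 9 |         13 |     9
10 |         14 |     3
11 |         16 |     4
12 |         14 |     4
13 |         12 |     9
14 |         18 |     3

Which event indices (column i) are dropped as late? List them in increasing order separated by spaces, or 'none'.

6

i=0 t=0 v=5: → [0,5); WM=−∞
i=1 t=0 v=9: → [0,5); WM=-3
i=2 t=2 v=9: → [0,7); WM=-3
i=3 t=4 v=3: → [0,9); WM=1
i=4 t=10 v=2: → [10,15); WM=1
i=5 t=11 v=6: → [10,16); WM=8
i=6 t=2 v=2: DROP (t<8-3); WM=8
i=7 t=12 v=4: → [10,17); WM=9
i=8 t=13 v=4: → [10,18); WM=9
i=9 t=13 v=9: → [10,18); WM=10
i=10 t=14 v=3: → [10,19); WM=10
i=11 t=16 v=4: → [10,21); WM=13
i=12 t=14 v=4: → [10,21); WM=13
i=13 t=12 v=9: → [10,21); WM=13
i=14 t=18 v=3: → [10,23); WM=13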